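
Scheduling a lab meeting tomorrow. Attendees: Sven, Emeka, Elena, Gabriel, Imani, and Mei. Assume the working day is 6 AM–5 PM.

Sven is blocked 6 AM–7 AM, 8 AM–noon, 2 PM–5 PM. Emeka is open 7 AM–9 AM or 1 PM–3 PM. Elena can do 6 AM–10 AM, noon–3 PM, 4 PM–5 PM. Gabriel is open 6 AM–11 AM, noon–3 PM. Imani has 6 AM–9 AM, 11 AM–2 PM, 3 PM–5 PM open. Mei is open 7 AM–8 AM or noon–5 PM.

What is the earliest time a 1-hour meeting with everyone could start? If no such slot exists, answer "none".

07:00

Sven free: 07:00-08:00, 12:00-14:00 (invert busy blocks within the working day).
Emeka free: 07:00-09:00, 13:00-15:00.
Elena free: 06:00-10:00, 12:00-15:00, 16:00-17:00.
Gabriel free: 06:00-11:00, 12:00-15:00.
Imani free: 06:00-09:00, 11:00-14:00, 15:00-17:00.
Mei free: 07:00-08:00, 12:00-17:00.
Sven ∩ Emeka: 07:00-08:00, 13:00-14:00.
Sven ∩ Emeka ∩ Elena: 07:00-08:00, 13:00-14:00.
Sven ∩ Emeka ∩ Elena ∩ Gabriel: 07:00-08:00, 13:00-14:00.
Sven ∩ Emeka ∩ Elena ∩ Gabriel ∩ Imani: 07:00-08:00, 13:00-14:00.
Sven ∩ Emeka ∩ Elena ∩ Gabriel ∩ Imani ∩ Mei: 07:00-08:00, 13:00-14:00.
The first common window of at least 60 minutes is 07:00-08:00, so the earliest start is 07:00.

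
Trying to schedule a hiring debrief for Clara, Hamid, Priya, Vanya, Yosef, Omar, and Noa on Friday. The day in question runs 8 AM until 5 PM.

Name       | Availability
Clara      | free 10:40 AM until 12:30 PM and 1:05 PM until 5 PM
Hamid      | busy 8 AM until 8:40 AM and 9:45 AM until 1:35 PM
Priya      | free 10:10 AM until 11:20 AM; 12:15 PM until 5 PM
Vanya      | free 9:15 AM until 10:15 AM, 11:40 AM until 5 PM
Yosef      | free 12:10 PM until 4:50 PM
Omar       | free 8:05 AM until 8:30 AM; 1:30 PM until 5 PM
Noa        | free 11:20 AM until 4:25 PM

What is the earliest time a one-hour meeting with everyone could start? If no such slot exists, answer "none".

13:35

Clara free: 10:40-12:30, 13:05-17:00.
Hamid free: 08:40-09:45, 13:35-17:00 (invert busy blocks within the working day).
Priya free: 10:10-11:20, 12:15-17:00.
Vanya free: 09:15-10:15, 11:40-17:00.
Yosef free: 12:10-16:50.
Omar free: 08:05-08:30, 13:30-17:00.
Noa free: 11:20-16:25.
Clara ∩ Hamid: 13:35-17:00.
Clara ∩ Hamid ∩ Priya: 13:35-17:00.
Clara ∩ Hamid ∩ Priya ∩ Vanya: 13:35-17:00.
Clara ∩ Hamid ∩ Priya ∩ Vanya ∩ Yosef: 13:35-16:50.
Clara ∩ Hamid ∩ Priya ∩ Vanya ∩ Yosef ∩ Omar: 13:35-16:50.
Clara ∩ Hamid ∩ Priya ∩ Vanya ∩ Yosef ∩ Omar ∩ Noa: 13:35-16:25.
The first common window of at least 60 minutes is 13:35-16:25, so the earliest start is 13:35.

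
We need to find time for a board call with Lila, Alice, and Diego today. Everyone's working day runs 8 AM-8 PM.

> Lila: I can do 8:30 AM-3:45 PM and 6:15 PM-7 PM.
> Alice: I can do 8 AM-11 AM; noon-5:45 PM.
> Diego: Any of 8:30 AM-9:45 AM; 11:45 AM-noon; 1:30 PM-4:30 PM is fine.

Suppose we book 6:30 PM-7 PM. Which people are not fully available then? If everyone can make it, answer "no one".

Lila: free for 18:30-19:00. Alice: not fully free for 18:30-19:00. Diego: not fully free for 18:30-19:00.

Alice, Diego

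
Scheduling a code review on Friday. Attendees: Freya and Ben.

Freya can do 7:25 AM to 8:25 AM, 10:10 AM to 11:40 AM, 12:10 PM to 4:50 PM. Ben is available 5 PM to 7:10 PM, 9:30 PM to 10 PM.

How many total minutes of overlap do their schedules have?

Freya ∩ Ben: ∅.
There is no time when everyone is free.
There is no common window, so the total is 0 minutes.

0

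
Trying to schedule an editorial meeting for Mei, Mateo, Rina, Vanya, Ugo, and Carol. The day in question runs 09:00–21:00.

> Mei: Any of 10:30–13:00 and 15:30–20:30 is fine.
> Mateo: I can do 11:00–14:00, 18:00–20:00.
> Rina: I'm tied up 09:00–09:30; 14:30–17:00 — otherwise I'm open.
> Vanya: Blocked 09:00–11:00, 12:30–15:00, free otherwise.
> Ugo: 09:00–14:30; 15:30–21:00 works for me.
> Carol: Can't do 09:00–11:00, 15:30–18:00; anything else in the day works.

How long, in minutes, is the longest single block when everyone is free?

Mei free: 10:30-13:00, 15:30-20:30.
Mateo free: 11:00-14:00, 18:00-20:00.
Rina free: 09:30-14:30, 17:00-21:00 (invert busy blocks within the working day).
Vanya free: 11:00-12:30, 15:00-21:00 (invert busy blocks within the working day).
Ugo free: 09:00-14:30, 15:30-21:00.
Carol free: 11:00-15:30, 18:00-21:00 (invert busy blocks within the working day).
Mei ∩ Mateo: 11:00-13:00, 18:00-20:00.
Mei ∩ Mateo ∩ Rina: 11:00-13:00, 18:00-20:00.
Mei ∩ Mateo ∩ Rina ∩ Vanya: 11:00-12:30, 18:00-20:00.
Mei ∩ Mateo ∩ Rina ∩ Vanya ∩ Ugo: 11:00-12:30, 18:00-20:00.
Mei ∩ Mateo ∩ Rina ∩ Vanya ∩ Ugo ∩ Carol: 11:00-12:30, 18:00-20:00.
So the common availability across everyone is 11:00-12:30, 18:00-20:00.
The longest is 18:00-20:00 at 120 minutes.

120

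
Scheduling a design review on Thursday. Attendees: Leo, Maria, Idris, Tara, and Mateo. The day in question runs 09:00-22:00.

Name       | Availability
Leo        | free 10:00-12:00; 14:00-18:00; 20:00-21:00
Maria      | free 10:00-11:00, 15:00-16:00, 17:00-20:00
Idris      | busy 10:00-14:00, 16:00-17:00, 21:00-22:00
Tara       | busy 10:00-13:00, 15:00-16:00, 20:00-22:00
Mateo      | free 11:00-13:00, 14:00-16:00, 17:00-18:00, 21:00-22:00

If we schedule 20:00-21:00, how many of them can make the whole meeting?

2

Leo free: 10:00-12:00, 14:00-18:00, 20:00-21:00.
Maria free: 10:00-11:00, 15:00-16:00, 17:00-20:00.
Idris free: 09:00-10:00, 14:00-16:00, 17:00-21:00 (invert busy blocks within the working day).
Tara free: 09:00-10:00, 13:00-15:00, 16:00-20:00 (invert busy blocks within the working day).
Mateo free: 11:00-13:00, 14:00-16:00, 17:00-18:00, 21:00-22:00.
Leo and Idris can make the full 20:00-21:00 slot — that's 2.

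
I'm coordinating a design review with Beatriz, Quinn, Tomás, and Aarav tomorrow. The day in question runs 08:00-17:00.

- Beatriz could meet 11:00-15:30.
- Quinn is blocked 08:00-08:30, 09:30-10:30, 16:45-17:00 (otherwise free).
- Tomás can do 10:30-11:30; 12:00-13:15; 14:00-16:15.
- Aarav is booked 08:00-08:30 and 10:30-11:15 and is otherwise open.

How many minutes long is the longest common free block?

Beatriz free: 11:00-15:30.
Quinn free: 08:30-09:30, 10:30-16:45 (invert busy blocks within the working day).
Tomás free: 10:30-11:30, 12:00-13:15, 14:00-16:15.
Aarav free: 08:30-10:30, 11:15-17:00 (invert busy blocks within the working day).
Beatriz ∩ Quinn: 11:00-15:30.
Beatriz ∩ Quinn ∩ Tomás: 11:00-11:30, 12:00-13:15, 14:00-15:30.
Beatriz ∩ Quinn ∩ Tomás ∩ Aarav: 11:15-11:30, 12:00-13:15, 14:00-15:30.
The longest is 14:00-15:30 at 90 minutes.

90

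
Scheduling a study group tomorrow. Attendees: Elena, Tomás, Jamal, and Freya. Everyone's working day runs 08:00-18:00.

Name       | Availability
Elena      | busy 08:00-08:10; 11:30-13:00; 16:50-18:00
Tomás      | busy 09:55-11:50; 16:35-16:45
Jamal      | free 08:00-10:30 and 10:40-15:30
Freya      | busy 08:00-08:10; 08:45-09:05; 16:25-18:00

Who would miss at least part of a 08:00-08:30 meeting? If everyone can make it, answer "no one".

Elena, Freya

Elena free: 08:10-11:30, 13:00-16:50 (invert busy blocks within the working day).
Tomás free: 08:00-09:55, 11:50-16:35, 16:45-18:00 (invert busy blocks within the working day).
Jamal free: 08:00-10:30, 10:40-15:30.
Freya free: 08:10-08:45, 09:05-16:25 (invert busy blocks within the working day).
Elena: not fully free for 08:00-08:30. Tomás: free for 08:00-08:30. Jamal: free for 08:00-08:30. Freya: not fully free for 08:00-08:30.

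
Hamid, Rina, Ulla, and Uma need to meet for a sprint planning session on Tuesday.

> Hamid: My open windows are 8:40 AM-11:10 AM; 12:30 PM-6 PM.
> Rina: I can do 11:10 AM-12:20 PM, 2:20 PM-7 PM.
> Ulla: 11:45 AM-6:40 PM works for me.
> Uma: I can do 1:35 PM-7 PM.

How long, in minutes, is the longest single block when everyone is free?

220

Hamid ∩ Rina: 14:20-18:00.
Hamid ∩ Rina ∩ Ulla: 14:20-18:00.
Hamid ∩ Rina ∩ Ulla ∩ Uma: 14:20-18:00.
The longest is 14:20-18:00 at 220 minutes.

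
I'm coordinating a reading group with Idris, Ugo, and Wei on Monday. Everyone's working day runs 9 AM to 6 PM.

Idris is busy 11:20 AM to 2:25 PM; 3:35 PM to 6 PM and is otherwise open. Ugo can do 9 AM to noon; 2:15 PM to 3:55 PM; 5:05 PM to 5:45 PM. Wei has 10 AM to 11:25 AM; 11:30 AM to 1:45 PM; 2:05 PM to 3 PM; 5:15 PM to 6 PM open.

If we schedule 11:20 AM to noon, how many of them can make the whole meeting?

1

Idris free: 09:00-11:20, 14:25-15:35 (invert busy blocks within the working day).
Ugo free: 09:00-12:00, 14:15-15:55, 17:05-17:45.
Wei free: 10:00-11:25, 11:30-13:45, 14:05-15:00, 17:15-18:00.
Ugo can make the full 11:20-12:00 slot — that's 1.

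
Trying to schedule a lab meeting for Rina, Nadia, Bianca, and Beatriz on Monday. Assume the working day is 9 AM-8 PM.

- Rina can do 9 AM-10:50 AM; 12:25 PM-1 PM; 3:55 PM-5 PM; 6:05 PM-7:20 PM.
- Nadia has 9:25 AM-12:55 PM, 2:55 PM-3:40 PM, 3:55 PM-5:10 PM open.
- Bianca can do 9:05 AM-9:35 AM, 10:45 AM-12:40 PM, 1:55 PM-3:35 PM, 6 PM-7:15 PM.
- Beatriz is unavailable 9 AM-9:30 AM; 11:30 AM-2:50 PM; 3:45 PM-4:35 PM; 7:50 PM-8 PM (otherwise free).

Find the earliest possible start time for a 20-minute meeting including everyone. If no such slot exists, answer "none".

none

Rina free: 09:00-10:50, 12:25-13:00, 15:55-17:00, 18:05-19:20.
Nadia free: 09:25-12:55, 14:55-15:40, 15:55-17:10.
Bianca free: 09:05-09:35, 10:45-12:40, 13:55-15:35, 18:00-19:15.
Beatriz free: 09:30-11:30, 14:50-15:45, 16:35-19:50 (invert busy blocks within the working day).
Rina ∩ Nadia: 09:25-10:50, 12:25-12:55, 15:55-17:00.
Rina ∩ Nadia ∩ Bianca: 09:25-09:35, 10:45-10:50, 12:25-12:40.
Rina ∩ Nadia ∩ Bianca ∩ Beatriz: 09:30-09:35, 10:45-10:50.
No common window is at least 20 minutes long.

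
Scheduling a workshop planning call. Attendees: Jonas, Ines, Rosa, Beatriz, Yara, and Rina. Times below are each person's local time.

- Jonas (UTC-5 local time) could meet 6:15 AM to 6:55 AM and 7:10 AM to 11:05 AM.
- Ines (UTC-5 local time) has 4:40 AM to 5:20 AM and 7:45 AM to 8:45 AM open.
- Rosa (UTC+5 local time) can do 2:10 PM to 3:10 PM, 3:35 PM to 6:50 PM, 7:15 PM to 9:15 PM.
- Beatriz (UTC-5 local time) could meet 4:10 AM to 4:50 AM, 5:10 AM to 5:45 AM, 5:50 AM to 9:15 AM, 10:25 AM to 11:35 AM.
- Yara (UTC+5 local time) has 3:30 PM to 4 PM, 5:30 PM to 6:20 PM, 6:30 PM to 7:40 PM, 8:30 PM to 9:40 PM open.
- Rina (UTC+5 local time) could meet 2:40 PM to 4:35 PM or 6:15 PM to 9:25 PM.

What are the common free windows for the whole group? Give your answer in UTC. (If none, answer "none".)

Jonas in UTC: 11:15-11:55, 12:10-16:05 (add 5h to convert from UTC-5).
Ines in UTC: 09:40-10:20, 12:45-13:45 (add 5h to convert from UTC-5).
Rosa in UTC: 09:10-10:10, 10:35-13:50, 14:15-16:15 (subtract 5h to convert from UTC+5).
Beatriz in UTC: 09:10-09:50, 10:10-10:45, 10:50-14:15, 15:25-16:35 (add 5h to convert from UTC-5).
Yara in UTC: 10:30-11:00, 12:30-13:20, 13:30-14:40, 15:30-16:40 (subtract 5h to convert from UTC+5).
Rina in UTC: 09:40-11:35, 13:15-16:25 (subtract 5h to convert from UTC+5).
Jonas ∩ Ines: 12:45-13:45.
Jonas ∩ Ines ∩ Rosa: 12:45-13:45.
Jonas ∩ Ines ∩ Rosa ∩ Beatriz: 12:45-13:45.
Jonas ∩ Ines ∩ Rosa ∩ Beatriz ∩ Yara: 12:45-13:20, 13:30-13:45.
Jonas ∩ Ines ∩ Rosa ∩ Beatriz ∩ Yara ∩ Rina: 13:15-13:20, 13:30-13:45.
So the common availability across everyone is 13:15-13:20, 13:30-13:45.

13:15-13:20, 13:30-13:45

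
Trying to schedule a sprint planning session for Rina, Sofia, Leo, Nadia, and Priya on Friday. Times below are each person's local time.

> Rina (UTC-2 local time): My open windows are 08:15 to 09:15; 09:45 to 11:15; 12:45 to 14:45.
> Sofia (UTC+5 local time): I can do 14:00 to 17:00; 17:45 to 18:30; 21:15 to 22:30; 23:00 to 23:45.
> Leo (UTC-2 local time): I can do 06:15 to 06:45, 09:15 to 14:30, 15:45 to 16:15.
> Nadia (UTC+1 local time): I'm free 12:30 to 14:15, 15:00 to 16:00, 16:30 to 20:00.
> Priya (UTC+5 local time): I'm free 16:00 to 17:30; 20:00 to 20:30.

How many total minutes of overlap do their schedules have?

Rina in UTC: 10:15-11:15, 11:45-13:15, 14:45-16:45 (add 2h to convert from UTC-2).
Sofia in UTC: 09:00-12:00, 12:45-13:30, 16:15-17:30, 18:00-18:45 (subtract 5h to convert from UTC+5).
Leo in UTC: 08:15-08:45, 11:15-16:30, 17:45-18:15 (add 2h to convert from UTC-2).
Nadia in UTC: 11:30-13:15, 14:00-15:00, 15:30-19:00 (subtract 1h to convert from UTC+1).
Priya in UTC: 11:00-12:30, 15:00-15:30 (subtract 5h to convert from UTC+5).
Rina ∩ Sofia: 10:15-11:15, 11:45-12:00, 12:45-13:15, 16:15-16:45.
Rina ∩ Sofia ∩ Leo: 11:45-12:00, 12:45-13:15, 16:15-16:30.
Rina ∩ Sofia ∩ Leo ∩ Nadia: 11:45-12:00, 12:45-13:15, 16:15-16:30.
Rina ∩ Sofia ∩ Leo ∩ Nadia ∩ Priya: 11:45-12:00.
So the common availability across everyone is 11:45-12:00.
That's a single block of 15 minutes.

15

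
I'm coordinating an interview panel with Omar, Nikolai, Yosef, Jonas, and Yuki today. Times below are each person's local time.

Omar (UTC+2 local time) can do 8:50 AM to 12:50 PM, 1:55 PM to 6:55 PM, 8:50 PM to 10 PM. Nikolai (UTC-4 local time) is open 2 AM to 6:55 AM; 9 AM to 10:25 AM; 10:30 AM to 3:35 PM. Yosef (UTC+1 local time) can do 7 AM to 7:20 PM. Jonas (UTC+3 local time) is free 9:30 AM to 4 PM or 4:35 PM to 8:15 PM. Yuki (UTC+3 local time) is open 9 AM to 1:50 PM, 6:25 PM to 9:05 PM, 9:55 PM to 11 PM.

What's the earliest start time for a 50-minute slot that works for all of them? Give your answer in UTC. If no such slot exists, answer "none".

06:50

Omar in UTC: 06:50-10:50, 11:55-16:55, 18:50-20:00 (subtract 2h to convert from UTC+2).
Nikolai in UTC: 06:00-10:55, 13:00-14:25, 14:30-19:35 (add 4h to convert from UTC-4).
Yosef in UTC: 06:00-18:20 (subtract 1h to convert from UTC+1).
Jonas in UTC: 06:30-13:00, 13:35-17:15 (subtract 3h to convert from UTC+3).
Yuki in UTC: 06:00-10:50, 15:25-18:05, 18:55-20:00 (subtract 3h to convert from UTC+3).
Omar ∩ Nikolai: 06:50-10:50, 13:00-14:25, 14:30-16:55, 18:50-19:35.
Omar ∩ Nikolai ∩ Yosef: 06:50-10:50, 13:00-14:25, 14:30-16:55.
Omar ∩ Nikolai ∩ Yosef ∩ Jonas: 06:50-10:50, 13:35-14:25, 14:30-16:55.
Omar ∩ Nikolai ∩ Yosef ∩ Jonas ∩ Yuki: 06:50-10:50, 15:25-16:55.
The first common window of at least 50 minutes is 06:50-10:50, so the earliest start is 06:50.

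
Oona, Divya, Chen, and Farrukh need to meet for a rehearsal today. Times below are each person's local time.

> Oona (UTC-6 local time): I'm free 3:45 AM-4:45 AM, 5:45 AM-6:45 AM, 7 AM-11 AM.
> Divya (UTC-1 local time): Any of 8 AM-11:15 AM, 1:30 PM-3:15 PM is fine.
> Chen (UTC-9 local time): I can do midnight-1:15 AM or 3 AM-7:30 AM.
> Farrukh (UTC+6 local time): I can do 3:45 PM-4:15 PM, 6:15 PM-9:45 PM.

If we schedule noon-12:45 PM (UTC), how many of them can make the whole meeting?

Oona in UTC: 09:45-10:45, 11:45-12:45, 13:00-17:00 (add 6h to convert from UTC-6).
Divya in UTC: 09:00-12:15, 14:30-16:15 (add 1h to convert from UTC-1).
Chen in UTC: 09:00-10:15, 12:00-16:30 (add 9h to convert from UTC-9).
Farrukh in UTC: 09:45-10:15, 12:15-15:45 (subtract 6h to convert from UTC+6).
Oona and Chen can make the full 12:00-12:45 slot — that's 2.

2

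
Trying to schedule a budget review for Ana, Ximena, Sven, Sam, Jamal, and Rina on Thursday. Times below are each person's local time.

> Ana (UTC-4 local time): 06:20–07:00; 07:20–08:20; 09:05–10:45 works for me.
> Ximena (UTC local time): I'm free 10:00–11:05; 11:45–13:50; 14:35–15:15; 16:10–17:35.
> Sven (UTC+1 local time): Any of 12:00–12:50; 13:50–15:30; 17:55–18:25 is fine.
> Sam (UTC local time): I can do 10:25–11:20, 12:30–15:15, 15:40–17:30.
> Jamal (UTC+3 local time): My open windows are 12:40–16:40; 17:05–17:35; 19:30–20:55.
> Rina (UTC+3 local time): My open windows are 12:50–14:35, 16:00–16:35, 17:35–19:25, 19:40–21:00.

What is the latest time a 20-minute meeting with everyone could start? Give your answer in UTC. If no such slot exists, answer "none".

13:15

Ana in UTC: 10:20-11:00, 11:20-12:20, 13:05-14:45 (add 4h to convert from UTC-4).
Ximena in UTC: 10:00-11:05, 11:45-13:50, 14:35-15:15, 16:10-17:35.
Sven in UTC: 11:00-11:50, 12:50-14:30, 16:55-17:25 (subtract 1h to convert from UTC+1).
Sam in UTC: 10:25-11:20, 12:30-15:15, 15:40-17:30.
Jamal in UTC: 09:40-13:40, 14:05-14:35, 16:30-17:55 (subtract 3h to convert from UTC+3).
Rina in UTC: 09:50-11:35, 13:00-13:35, 14:35-16:25, 16:40-18:00 (subtract 3h to convert from UTC+3).
Ana ∩ Ximena: 10:20-11:00, 11:45-12:20, 13:05-13:50, 14:35-14:45.
Ana ∩ Ximena ∩ Sven: 11:45-11:50, 13:05-13:50.
Ana ∩ Ximena ∩ Sven ∩ Sam: 13:05-13:50.
Ana ∩ Ximena ∩ Sven ∩ Sam ∩ Jamal: 13:05-13:40.
Ana ∩ Ximena ∩ Sven ∩ Sam ∩ Jamal ∩ Rina: 13:05-13:35.
Those are the intersection windows.
The last common window of at least 20 minutes is 13:05-13:35; a 20-minute meeting can start as late as 13:15 and still end by 13:35.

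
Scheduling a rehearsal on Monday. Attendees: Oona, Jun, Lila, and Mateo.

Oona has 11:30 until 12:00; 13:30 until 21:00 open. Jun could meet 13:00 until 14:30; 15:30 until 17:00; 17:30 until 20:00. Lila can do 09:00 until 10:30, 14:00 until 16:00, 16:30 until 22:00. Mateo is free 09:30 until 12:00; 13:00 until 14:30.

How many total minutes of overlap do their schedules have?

Oona ∩ Jun: 13:30-14:30, 15:30-17:00, 17:30-20:00.
Oona ∩ Jun ∩ Lila: 14:00-14:30, 15:30-16:00, 16:30-17:00, 17:30-20:00.
Oona ∩ Jun ∩ Lila ∩ Mateo: 14:00-14:30.
That's a single block of 30 minutes.

30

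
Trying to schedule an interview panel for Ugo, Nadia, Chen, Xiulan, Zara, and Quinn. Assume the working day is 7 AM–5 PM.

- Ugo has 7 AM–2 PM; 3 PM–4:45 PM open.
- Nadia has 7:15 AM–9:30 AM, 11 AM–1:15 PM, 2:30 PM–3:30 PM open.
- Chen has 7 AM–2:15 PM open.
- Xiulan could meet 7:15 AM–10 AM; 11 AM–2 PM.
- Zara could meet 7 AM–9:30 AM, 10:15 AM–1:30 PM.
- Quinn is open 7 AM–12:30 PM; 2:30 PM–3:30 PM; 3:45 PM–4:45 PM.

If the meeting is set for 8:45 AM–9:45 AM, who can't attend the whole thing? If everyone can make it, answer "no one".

Nadia, Zara

Ugo: free for 08:45-09:45. Nadia: not fully free for 08:45-09:45. Chen: free for 08:45-09:45. Xiulan: free for 08:45-09:45. Zara: not fully free for 08:45-09:45. Quinn: free for 08:45-09:45.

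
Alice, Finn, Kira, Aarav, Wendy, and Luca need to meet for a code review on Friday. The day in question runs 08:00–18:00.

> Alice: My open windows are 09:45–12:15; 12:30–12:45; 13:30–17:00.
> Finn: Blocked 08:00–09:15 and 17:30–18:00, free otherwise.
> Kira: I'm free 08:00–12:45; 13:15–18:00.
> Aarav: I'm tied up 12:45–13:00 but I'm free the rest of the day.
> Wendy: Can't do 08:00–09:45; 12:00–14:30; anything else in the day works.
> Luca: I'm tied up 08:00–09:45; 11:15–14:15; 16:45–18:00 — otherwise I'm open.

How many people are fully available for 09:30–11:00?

3

Alice free: 09:45-12:15, 12:30-12:45, 13:30-17:00.
Finn free: 09:15-17:30 (invert busy blocks within the working day).
Kira free: 08:00-12:45, 13:15-18:00.
Aarav free: 08:00-12:45, 13:00-18:00 (invert busy blocks within the working day).
Wendy free: 09:45-12:00, 14:30-18:00 (invert busy blocks within the working day).
Luca free: 09:45-11:15, 14:15-16:45 (invert busy blocks within the working day).
Finn, Kira, and Aarav can make the full 09:30-11:00 slot — that's 3.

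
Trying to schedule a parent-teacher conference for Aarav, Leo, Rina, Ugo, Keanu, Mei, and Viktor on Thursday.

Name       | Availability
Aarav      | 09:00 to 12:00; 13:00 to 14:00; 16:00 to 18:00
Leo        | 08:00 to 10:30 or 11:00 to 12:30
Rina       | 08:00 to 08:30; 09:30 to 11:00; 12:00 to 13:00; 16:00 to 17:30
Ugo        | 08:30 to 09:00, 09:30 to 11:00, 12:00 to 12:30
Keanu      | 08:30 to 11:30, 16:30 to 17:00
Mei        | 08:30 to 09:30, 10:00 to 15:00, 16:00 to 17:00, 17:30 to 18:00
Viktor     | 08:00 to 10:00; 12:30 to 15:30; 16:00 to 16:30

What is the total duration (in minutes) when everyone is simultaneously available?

0

Aarav ∩ Leo: 09:00-10:30, 11:00-12:00.
Aarav ∩ Leo ∩ Rina: 09:30-10:30.
Aarav ∩ Leo ∩ Rina ∩ Ugo: 09:30-10:30.
Aarav ∩ Leo ∩ Rina ∩ Ugo ∩ Keanu: 09:30-10:30.
Aarav ∩ Leo ∩ Rina ∩ Ugo ∩ Keanu ∩ Mei: 10:00-10:30.
Aarav ∩ Leo ∩ Rina ∩ Ugo ∩ Keanu ∩ Mei ∩ Viktor: ∅.
There is no time when everyone is free.
There is no common window, so the total is 0 minutes.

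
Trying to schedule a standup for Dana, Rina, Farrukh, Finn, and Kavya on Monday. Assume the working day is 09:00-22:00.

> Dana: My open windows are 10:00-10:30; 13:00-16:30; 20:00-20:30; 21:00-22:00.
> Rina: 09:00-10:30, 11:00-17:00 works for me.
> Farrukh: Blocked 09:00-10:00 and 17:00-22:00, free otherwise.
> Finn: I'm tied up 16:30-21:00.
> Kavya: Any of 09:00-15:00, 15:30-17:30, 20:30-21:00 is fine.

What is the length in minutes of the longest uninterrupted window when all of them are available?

Dana free: 10:00-10:30, 13:00-16:30, 20:00-20:30, 21:00-22:00.
Rina free: 09:00-10:30, 11:00-17:00.
Farrukh free: 10:00-17:00 (invert busy blocks within the working day).
Finn free: 09:00-16:30, 21:00-22:00 (invert busy blocks within the working day).
Kavya free: 09:00-15:00, 15:30-17:30, 20:30-21:00.
Dana ∩ Rina: 10:00-10:30, 13:00-16:30.
Dana ∩ Rina ∩ Farrukh: 10:00-10:30, 13:00-16:30.
Dana ∩ Rina ∩ Farrukh ∩ Finn: 10:00-10:30, 13:00-16:30.
Dana ∩ Rina ∩ Farrukh ∩ Finn ∩ Kavya: 10:00-10:30, 13:00-15:00, 15:30-16:30.
The longest is 13:00-15:00 at 120 minutes.

120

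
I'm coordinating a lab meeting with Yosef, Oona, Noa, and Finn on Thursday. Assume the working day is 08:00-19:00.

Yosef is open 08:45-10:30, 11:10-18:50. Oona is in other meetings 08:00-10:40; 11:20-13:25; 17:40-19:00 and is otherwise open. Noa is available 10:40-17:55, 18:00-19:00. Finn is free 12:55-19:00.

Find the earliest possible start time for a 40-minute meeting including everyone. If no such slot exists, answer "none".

13:25

Yosef free: 08:45-10:30, 11:10-18:50.
Oona free: 10:40-11:20, 13:25-17:40 (invert busy blocks within the working day).
Noa free: 10:40-17:55, 18:00-19:00.
Finn free: 12:55-19:00.
Yosef ∩ Oona: 11:10-11:20, 13:25-17:40.
Yosef ∩ Oona ∩ Noa: 11:10-11:20, 13:25-17:40.
Yosef ∩ Oona ∩ Noa ∩ Finn: 13:25-17:40.
The first common window of at least 40 minutes is 13:25-17:40, so the earliest start is 13:25.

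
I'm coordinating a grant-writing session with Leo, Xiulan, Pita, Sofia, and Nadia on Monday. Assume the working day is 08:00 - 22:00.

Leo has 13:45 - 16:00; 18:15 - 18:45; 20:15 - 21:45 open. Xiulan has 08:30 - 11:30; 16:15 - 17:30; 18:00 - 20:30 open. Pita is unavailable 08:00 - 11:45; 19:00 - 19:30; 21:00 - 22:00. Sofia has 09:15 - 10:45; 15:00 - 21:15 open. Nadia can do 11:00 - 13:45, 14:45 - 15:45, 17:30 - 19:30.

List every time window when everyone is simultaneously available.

Leo free: 13:45-16:00, 18:15-18:45, 20:15-21:45.
Xiulan free: 08:30-11:30, 16:15-17:30, 18:00-20:30.
Pita free: 11:45-19:00, 19:30-21:00 (invert busy blocks within the working day).
Sofia free: 09:15-10:45, 15:00-21:15.
Nadia free: 11:00-13:45, 14:45-15:45, 17:30-19:30.
Leo ∩ Xiulan: 18:15-18:45, 20:15-20:30.
Leo ∩ Xiulan ∩ Pita: 18:15-18:45, 20:15-20:30.
Leo ∩ Xiulan ∩ Pita ∩ Sofia: 18:15-18:45, 20:15-20:30.
Leo ∩ Xiulan ∩ Pita ∩ Sofia ∩ Nadia: 18:15-18:45.

18:15-18:45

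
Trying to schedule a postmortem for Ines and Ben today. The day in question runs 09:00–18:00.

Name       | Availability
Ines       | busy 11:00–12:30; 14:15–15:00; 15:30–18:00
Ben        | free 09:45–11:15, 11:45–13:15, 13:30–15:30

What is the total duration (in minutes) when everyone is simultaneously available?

195

Ines free: 09:00-11:00, 12:30-14:15, 15:00-15:30 (invert busy blocks within the working day).
Ben free: 09:45-11:15, 11:45-13:15, 13:30-15:30.
Ines ∩ Ben: 09:45-11:00, 12:30-13:15, 13:30-14:15, 15:00-15:30.
Summing the common windows: 75 + 45 + 45 + 30 = 195 minutes.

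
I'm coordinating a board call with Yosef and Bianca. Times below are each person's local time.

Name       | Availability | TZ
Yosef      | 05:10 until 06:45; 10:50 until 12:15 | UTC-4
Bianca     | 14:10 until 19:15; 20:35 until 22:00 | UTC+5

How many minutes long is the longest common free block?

95

Yosef in UTC: 09:10-10:45, 14:50-16:15 (add 4h to convert from UTC-4).
Bianca in UTC: 09:10-14:15, 15:35-17:00 (subtract 5h to convert from UTC+5).
Yosef ∩ Bianca: 09:10-10:45, 15:35-16:15.
The longest is 09:10-10:45 at 95 minutes.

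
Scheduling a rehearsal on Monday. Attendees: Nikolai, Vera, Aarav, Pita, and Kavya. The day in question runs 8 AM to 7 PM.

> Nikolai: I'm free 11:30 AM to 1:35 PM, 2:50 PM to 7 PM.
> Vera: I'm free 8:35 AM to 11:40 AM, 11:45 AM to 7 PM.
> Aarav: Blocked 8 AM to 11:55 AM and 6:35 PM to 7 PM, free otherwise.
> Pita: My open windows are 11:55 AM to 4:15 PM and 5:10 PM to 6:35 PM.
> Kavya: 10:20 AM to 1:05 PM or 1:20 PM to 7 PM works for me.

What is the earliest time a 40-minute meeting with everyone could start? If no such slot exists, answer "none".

11:55

Nikolai free: 11:30-13:35, 14:50-19:00.
Vera free: 08:35-11:40, 11:45-19:00.
Aarav free: 11:55-18:35 (invert busy blocks within the working day).
Pita free: 11:55-16:15, 17:10-18:35.
Kavya free: 10:20-13:05, 13:20-19:00.
Nikolai ∩ Vera: 11:30-11:40, 11:45-13:35, 14:50-19:00.
Nikolai ∩ Vera ∩ Aarav: 11:55-13:35, 14:50-18:35.
Nikolai ∩ Vera ∩ Aarav ∩ Pita: 11:55-13:35, 14:50-16:15, 17:10-18:35.
Nikolai ∩ Vera ∩ Aarav ∩ Pita ∩ Kavya: 11:55-13:05, 13:20-13:35, 14:50-16:15, 17:10-18:35.
Those are the intersection windows.
The first common window of at least 40 minutes is 11:55-13:05, so the earliest start is 11:55.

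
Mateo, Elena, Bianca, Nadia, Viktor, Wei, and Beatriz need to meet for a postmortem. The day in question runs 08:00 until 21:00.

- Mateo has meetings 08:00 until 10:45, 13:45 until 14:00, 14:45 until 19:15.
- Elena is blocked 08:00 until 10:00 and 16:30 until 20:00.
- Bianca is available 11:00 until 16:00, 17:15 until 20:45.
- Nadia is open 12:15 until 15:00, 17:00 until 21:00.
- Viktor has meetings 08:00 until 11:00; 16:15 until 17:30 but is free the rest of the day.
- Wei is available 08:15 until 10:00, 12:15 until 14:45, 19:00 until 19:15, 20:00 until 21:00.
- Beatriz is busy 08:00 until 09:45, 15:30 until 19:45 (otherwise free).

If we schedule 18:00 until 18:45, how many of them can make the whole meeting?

Mateo free: 10:45-13:45, 14:00-14:45, 19:15-21:00 (invert busy blocks within the working day).
Elena free: 10:00-16:30, 20:00-21:00 (invert busy blocks within the working day).
Bianca free: 11:00-16:00, 17:15-20:45.
Nadia free: 12:15-15:00, 17:00-21:00.
Viktor free: 11:00-16:15, 17:30-21:00 (invert busy blocks within the working day).
Wei free: 08:15-10:00, 12:15-14:45, 19:00-19:15, 20:00-21:00.
Beatriz free: 09:45-15:30, 19:45-21:00 (invert busy blocks within the working day).
Bianca, Nadia, and Viktor can make the full 18:00-18:45 slot — that's 3.

3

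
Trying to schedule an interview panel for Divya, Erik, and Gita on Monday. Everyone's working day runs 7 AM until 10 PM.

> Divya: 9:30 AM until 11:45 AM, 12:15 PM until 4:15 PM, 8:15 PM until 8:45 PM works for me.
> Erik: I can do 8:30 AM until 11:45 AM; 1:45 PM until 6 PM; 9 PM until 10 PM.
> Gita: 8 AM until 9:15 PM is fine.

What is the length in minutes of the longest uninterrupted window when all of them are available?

Divya ∩ Erik: 09:30-11:45, 13:45-16:15.
Divya ∩ Erik ∩ Gita: 09:30-11:45, 13:45-16:15.
So the common availability across everyone is 09:30-11:45, 13:45-16:15.
The longest is 13:45-16:15 at 150 minutes.

150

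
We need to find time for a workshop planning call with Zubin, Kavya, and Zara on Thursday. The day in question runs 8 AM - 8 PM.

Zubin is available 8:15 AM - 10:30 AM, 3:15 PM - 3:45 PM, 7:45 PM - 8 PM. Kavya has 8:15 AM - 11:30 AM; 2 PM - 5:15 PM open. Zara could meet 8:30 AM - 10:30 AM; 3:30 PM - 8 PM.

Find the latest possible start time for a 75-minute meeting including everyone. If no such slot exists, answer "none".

Zubin ∩ Kavya: 08:15-10:30, 15:15-15:45.
Zubin ∩ Kavya ∩ Zara: 08:30-10:30, 15:30-15:45.
Those are the intersection windows.
The last common window of at least 75 minutes is 08:30-10:30; a 75-minute meeting can start as late as 09:15 and still end by 10:30.

09:15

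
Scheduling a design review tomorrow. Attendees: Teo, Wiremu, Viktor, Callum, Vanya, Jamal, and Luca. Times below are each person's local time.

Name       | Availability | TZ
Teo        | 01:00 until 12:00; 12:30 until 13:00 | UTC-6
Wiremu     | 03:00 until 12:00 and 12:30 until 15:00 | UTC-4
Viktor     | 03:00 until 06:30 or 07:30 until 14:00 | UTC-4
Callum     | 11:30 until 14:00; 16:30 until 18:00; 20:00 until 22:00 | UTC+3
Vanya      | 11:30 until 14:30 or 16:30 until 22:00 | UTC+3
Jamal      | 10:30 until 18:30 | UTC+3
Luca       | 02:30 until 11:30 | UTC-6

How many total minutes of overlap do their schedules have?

Teo in UTC: 07:00-18:00, 18:30-19:00 (add 6h to convert from UTC-6).
Wiremu in UTC: 07:00-16:00, 16:30-19:00 (add 4h to convert from UTC-4).
Viktor in UTC: 07:00-10:30, 11:30-18:00 (add 4h to convert from UTC-4).
Callum in UTC: 08:30-11:00, 13:30-15:00, 17:00-19:00 (subtract 3h to convert from UTC+3).
Vanya in UTC: 08:30-11:30, 13:30-19:00 (subtract 3h to convert from UTC+3).
Jamal in UTC: 07:30-15:30 (subtract 3h to convert from UTC+3).
Luca in UTC: 08:30-17:30 (add 6h to convert from UTC-6).
Teo ∩ Wiremu: 07:00-16:00, 16:30-18:00, 18:30-19:00.
Teo ∩ Wiremu ∩ Viktor: 07:00-10:30, 11:30-16:00, 16:30-18:00.
Teo ∩ Wiremu ∩ Viktor ∩ Callum: 08:30-10:30, 13:30-15:00, 17:00-18:00.
Teo ∩ Wiremu ∩ Viktor ∩ Callum ∩ Vanya: 08:30-10:30, 13:30-15:00, 17:00-18:00.
Teo ∩ Wiremu ∩ Viktor ∩ Callum ∩ Vanya ∩ Jamal: 08:30-10:30, 13:30-15:00.
Teo ∩ Wiremu ∩ Viktor ∩ Callum ∩ Vanya ∩ Jamal ∩ Luca: 08:30-10:30, 13:30-15:00.
Summing the common windows: 120 + 90 = 210 minutes.

210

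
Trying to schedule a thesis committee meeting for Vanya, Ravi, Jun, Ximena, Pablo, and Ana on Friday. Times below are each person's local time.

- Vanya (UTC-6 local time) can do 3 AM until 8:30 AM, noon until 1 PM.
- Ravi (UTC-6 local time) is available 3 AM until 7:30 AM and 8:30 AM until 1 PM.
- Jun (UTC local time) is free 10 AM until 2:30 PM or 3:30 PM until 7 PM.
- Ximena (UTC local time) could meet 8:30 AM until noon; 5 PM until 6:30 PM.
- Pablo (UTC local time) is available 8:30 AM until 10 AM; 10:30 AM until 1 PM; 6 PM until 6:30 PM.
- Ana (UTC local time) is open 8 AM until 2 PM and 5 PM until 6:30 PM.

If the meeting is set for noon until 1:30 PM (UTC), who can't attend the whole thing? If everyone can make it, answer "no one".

Vanya in UTC: 09:00-14:30, 18:00-19:00 (add 6h to convert from UTC-6).
Ravi in UTC: 09:00-13:30, 14:30-19:00 (add 6h to convert from UTC-6).
Jun in UTC: 10:00-14:30, 15:30-19:00.
Ximena in UTC: 08:30-12:00, 17:00-18:30.
Pablo in UTC: 08:30-10:00, 10:30-13:00, 18:00-18:30.
Ana in UTC: 08:00-14:00, 17:00-18:30.
Vanya: free for 12:00-13:30. Ravi: free for 12:00-13:30. Jun: free for 12:00-13:30. Ximena: not fully free for 12:00-13:30. Pablo: not fully free for 12:00-13:30. Ana: free for 12:00-13:30.

Pablo, Ximena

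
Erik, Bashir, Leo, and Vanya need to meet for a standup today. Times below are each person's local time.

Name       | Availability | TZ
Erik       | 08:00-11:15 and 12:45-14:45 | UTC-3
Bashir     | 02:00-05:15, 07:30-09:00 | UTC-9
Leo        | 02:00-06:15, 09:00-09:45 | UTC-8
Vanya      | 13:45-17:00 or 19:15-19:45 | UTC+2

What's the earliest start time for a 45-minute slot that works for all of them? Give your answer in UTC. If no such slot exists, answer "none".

Erik in UTC: 11:00-14:15, 15:45-17:45 (add 3h to convert from UTC-3).
Bashir in UTC: 11:00-14:15, 16:30-18:00 (add 9h to convert from UTC-9).
Leo in UTC: 10:00-14:15, 17:00-17:45 (add 8h to convert from UTC-8).
Vanya in UTC: 11:45-15:00, 17:15-17:45 (subtract 2h to convert from UTC+2).
Erik ∩ Bashir: 11:00-14:15, 16:30-17:45.
Erik ∩ Bashir ∩ Leo: 11:00-14:15, 17:00-17:45.
Erik ∩ Bashir ∩ Leo ∩ Vanya: 11:45-14:15, 17:15-17:45.
Those are the intersection windows.
The first common window of at least 45 minutes is 11:45-14:15, so the earliest start is 11:45.

11:45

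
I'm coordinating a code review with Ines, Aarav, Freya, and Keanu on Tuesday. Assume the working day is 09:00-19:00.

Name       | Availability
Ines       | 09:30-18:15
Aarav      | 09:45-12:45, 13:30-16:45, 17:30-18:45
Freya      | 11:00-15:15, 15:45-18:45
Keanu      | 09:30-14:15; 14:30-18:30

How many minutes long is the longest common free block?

Ines ∩ Aarav: 09:45-12:45, 13:30-16:45, 17:30-18:15.
Ines ∩ Aarav ∩ Freya: 11:00-12:45, 13:30-15:15, 15:45-16:45, 17:30-18:15.
Ines ∩ Aarav ∩ Freya ∩ Keanu: 11:00-12:45, 13:30-14:15, 14:30-15:15, 15:45-16:45, 17:30-18:15.
The longest is 11:00-12:45 at 105 minutes.

105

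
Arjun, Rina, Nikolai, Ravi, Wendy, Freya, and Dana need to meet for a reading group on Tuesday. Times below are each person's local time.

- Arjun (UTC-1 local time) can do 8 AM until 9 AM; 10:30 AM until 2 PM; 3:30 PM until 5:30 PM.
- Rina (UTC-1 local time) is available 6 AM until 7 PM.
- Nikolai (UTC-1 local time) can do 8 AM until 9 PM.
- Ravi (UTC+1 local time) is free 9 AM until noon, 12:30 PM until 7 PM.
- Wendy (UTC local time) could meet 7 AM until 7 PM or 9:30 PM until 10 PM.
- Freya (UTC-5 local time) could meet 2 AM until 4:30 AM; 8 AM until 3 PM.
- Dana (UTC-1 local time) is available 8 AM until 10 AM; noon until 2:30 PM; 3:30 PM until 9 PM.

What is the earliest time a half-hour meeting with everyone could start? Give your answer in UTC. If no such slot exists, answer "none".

09:00

Arjun in UTC: 09:00-10:00, 11:30-15:00, 16:30-18:30 (add 1h to convert from UTC-1).
Rina in UTC: 07:00-20:00 (add 1h to convert from UTC-1).
Nikolai in UTC: 09:00-22:00 (add 1h to convert from UTC-1).
Ravi in UTC: 08:00-11:00, 11:30-18:00 (subtract 1h to convert from UTC+1).
Wendy in UTC: 07:00-19:00, 21:30-22:00.
Freya in UTC: 07:00-09:30, 13:00-20:00 (add 5h to convert from UTC-5).
Dana in UTC: 09:00-11:00, 13:00-15:30, 16:30-22:00 (add 1h to convert from UTC-1).
Arjun ∩ Rina: 09:00-10:00, 11:30-15:00, 16:30-18:30.
Arjun ∩ Rina ∩ Nikolai: 09:00-10:00, 11:30-15:00, 16:30-18:30.
Arjun ∩ Rina ∩ Nikolai ∩ Ravi: 09:00-10:00, 11:30-15:00, 16:30-18:00.
Arjun ∩ Rina ∩ Nikolai ∩ Ravi ∩ Wendy: 09:00-10:00, 11:30-15:00, 16:30-18:00.
Arjun ∩ Rina ∩ Nikolai ∩ Ravi ∩ Wendy ∩ Freya: 09:00-09:30, 13:00-15:00, 16:30-18:00.
Arjun ∩ Rina ∩ Nikolai ∩ Ravi ∩ Wendy ∩ Freya ∩ Dana: 09:00-09:30, 13:00-15:00, 16:30-18:00.
So the common availability across everyone is 09:00-09:30, 13:00-15:00, 16:30-18:00.
The first common window of at least 30 minutes is 09:00-09:30, so the earliest start is 09:00.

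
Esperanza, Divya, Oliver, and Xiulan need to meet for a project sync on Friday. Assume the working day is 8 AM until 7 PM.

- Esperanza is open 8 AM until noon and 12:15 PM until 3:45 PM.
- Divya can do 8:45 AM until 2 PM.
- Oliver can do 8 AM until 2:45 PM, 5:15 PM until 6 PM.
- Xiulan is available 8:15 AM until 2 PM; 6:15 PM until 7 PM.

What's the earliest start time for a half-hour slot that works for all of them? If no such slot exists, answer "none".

08:45

Esperanza ∩ Divya: 08:45-12:00, 12:15-14:00.
Esperanza ∩ Divya ∩ Oliver: 08:45-12:00, 12:15-14:00.
Esperanza ∩ Divya ∩ Oliver ∩ Xiulan: 08:45-12:00, 12:15-14:00.
The first common window of at least 30 minutes is 08:45-12:00, so the earliest start is 08:45.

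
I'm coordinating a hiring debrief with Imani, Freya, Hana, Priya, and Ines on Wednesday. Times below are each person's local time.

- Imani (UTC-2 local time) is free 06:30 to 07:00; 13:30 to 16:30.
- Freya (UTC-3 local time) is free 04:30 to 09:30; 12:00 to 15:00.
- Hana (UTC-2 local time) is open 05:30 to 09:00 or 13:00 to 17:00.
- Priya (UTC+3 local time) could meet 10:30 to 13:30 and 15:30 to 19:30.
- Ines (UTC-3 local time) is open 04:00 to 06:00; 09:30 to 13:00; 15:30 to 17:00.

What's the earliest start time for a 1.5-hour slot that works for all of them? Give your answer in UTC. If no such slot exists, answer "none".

Imani in UTC: 08:30-09:00, 15:30-18:30 (add 2h to convert from UTC-2).
Freya in UTC: 07:30-12:30, 15:00-18:00 (add 3h to convert from UTC-3).
Hana in UTC: 07:30-11:00, 15:00-19:00 (add 2h to convert from UTC-2).
Priya in UTC: 07:30-10:30, 12:30-16:30 (subtract 3h to convert from UTC+3).
Ines in UTC: 07:00-09:00, 12:30-16:00, 18:30-20:00 (add 3h to convert from UTC-3).
Imani ∩ Freya: 08:30-09:00, 15:30-18:00.
Imani ∩ Freya ∩ Hana: 08:30-09:00, 15:30-18:00.
Imani ∩ Freya ∩ Hana ∩ Priya: 08:30-09:00, 15:30-16:30.
Imani ∩ Freya ∩ Hana ∩ Priya ∩ Ines: 08:30-09:00, 15:30-16:00.
Those are the intersection windows.
No common window is at least 90 minutes long.

none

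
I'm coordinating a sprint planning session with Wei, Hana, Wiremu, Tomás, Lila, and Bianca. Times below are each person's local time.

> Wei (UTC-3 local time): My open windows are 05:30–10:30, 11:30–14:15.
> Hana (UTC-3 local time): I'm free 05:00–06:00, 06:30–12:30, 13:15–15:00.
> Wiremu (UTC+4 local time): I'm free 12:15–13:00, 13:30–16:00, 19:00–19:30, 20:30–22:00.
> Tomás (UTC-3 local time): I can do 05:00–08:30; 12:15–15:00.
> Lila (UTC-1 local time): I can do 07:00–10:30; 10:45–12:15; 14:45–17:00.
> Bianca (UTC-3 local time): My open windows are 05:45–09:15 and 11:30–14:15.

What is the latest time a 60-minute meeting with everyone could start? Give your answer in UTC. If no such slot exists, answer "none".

10:30

Wei in UTC: 08:30-13:30, 14:30-17:15 (add 3h to convert from UTC-3).
Hana in UTC: 08:00-09:00, 09:30-15:30, 16:15-18:00 (add 3h to convert from UTC-3).
Wiremu in UTC: 08:15-09:00, 09:30-12:00, 15:00-15:30, 16:30-18:00 (subtract 4h to convert from UTC+4).
Tomás in UTC: 08:00-11:30, 15:15-18:00 (add 3h to convert from UTC-3).
Lila in UTC: 08:00-11:30, 11:45-13:15, 15:45-18:00 (add 1h to convert from UTC-1).
Bianca in UTC: 08:45-12:15, 14:30-17:15 (add 3h to convert from UTC-3).
Wei ∩ Hana: 08:30-09:00, 09:30-13:30, 14:30-15:30, 16:15-17:15.
Wei ∩ Hana ∩ Wiremu: 08:30-09:00, 09:30-12:00, 15:00-15:30, 16:30-17:15.
Wei ∩ Hana ∩ Wiremu ∩ Tomás: 08:30-09:00, 09:30-11:30, 15:15-15:30, 16:30-17:15.
Wei ∩ Hana ∩ Wiremu ∩ Tomás ∩ Lila: 08:30-09:00, 09:30-11:30, 16:30-17:15.
Wei ∩ Hana ∩ Wiremu ∩ Tomás ∩ Lila ∩ Bianca: 08:45-09:00, 09:30-11:30, 16:30-17:15.
So the common availability across everyone is 08:45-09:00, 09:30-11:30, 16:30-17:15.
The last common window of at least 60 minutes is 09:30-11:30; a 60-minute meeting can start as late as 10:30 and still end by 11:30.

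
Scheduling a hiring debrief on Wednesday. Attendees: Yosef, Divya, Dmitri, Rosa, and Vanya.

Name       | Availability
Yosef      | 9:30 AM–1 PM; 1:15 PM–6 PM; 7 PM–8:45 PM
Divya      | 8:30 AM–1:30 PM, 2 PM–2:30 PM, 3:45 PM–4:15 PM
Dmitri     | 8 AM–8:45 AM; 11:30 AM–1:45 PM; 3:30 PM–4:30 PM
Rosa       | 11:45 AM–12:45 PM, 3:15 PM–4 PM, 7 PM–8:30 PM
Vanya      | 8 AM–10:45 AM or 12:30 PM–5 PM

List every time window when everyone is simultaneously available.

Yosef ∩ Divya: 09:30-13:00, 13:15-13:30, 14:00-14:30, 15:45-16:15.
Yosef ∩ Divya ∩ Dmitri: 11:30-13:00, 13:15-13:30, 15:45-16:15.
Yosef ∩ Divya ∩ Dmitri ∩ Rosa: 11:45-12:45, 15:45-16:00.
Yosef ∩ Divya ∩ Dmitri ∩ Rosa ∩ Vanya: 12:30-12:45, 15:45-16:00.
Those are the intersection windows.

12:30-12:45, 15:45-16:00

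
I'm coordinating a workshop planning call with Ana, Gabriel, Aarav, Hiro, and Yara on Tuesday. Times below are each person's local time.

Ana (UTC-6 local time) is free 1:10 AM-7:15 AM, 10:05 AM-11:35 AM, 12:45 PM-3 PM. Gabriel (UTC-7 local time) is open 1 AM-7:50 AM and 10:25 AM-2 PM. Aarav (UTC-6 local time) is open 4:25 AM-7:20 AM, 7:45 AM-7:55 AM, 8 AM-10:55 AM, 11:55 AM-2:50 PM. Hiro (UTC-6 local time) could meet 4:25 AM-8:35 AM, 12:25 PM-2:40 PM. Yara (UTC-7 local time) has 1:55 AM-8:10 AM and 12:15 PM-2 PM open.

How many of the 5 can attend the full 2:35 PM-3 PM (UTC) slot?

Ana in UTC: 07:10-13:15, 16:05-17:35, 18:45-21:00 (add 6h to convert from UTC-6).
Gabriel in UTC: 08:00-14:50, 17:25-21:00 (add 7h to convert from UTC-7).
Aarav in UTC: 10:25-13:20, 13:45-13:55, 14:00-16:55, 17:55-20:50 (add 6h to convert from UTC-6).
Hiro in UTC: 10:25-14:35, 18:25-20:40 (add 6h to convert from UTC-6).
Yara in UTC: 08:55-15:10, 19:15-21:00 (add 7h to convert from UTC-7).
Aarav and Yara can make the full 14:35-15:00 slot — that's 2.

2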